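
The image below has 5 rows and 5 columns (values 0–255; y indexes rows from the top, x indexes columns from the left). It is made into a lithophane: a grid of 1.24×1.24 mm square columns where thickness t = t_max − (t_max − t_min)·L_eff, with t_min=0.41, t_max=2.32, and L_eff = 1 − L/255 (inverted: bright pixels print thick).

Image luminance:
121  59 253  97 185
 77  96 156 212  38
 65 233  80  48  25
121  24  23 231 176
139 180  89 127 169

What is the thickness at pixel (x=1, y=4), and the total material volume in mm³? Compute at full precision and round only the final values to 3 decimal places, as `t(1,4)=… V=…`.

span = t_max - t_min = 2.32 - 0.41 = 1.910
L(1,4) = 180, L_eff = 1 - 180/255 = 0.294118 (inverted)
t(1,4) = 2.32 - 1.910·0.294118 = 1.758
Σt over all 5·5 pixels = 279653/8500 ≈ 32.9003529
V = pitch²·Σt = 1.24²·279653/8500 = 50.588

t(1,4)=1.758 V=50.588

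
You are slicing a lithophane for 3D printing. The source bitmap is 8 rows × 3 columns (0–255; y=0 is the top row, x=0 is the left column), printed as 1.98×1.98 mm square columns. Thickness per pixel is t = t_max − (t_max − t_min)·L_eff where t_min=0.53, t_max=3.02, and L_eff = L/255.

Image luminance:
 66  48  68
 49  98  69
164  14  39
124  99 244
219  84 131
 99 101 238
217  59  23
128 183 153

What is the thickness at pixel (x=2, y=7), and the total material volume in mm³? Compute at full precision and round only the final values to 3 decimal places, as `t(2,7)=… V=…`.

span = t_max - t_min = 3.02 - 0.53 = 2.490
L(2,7) = 153, L_eff = 153/255 = 0.600000
t(2,7) = 3.02 - 2.490·0.600000 = 1.526
Σt over all 8·3 pixels = 390569/8500 ≈ 45.9492941
V = pitch²·Σt = 1.98²·390569/8500 = 180.140

t(2,7)=1.526 V=180.140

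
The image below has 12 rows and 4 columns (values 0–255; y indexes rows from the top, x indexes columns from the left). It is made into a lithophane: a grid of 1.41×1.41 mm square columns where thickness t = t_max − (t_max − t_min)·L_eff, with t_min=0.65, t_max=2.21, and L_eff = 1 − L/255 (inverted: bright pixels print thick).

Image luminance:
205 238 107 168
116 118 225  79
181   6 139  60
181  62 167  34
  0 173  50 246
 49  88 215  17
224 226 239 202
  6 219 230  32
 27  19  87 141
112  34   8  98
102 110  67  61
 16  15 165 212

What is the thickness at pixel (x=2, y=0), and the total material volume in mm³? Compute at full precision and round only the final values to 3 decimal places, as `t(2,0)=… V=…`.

span = t_max - t_min = 2.21 - 0.65 = 1.560
L(2,0) = 107, L_eff = 1 - 107/255 = 0.580392 (inverted)
t(2,0) = 2.21 - 1.560·0.580392 = 1.305
Σt over all 12·4 pixels = 65.312
V = pitch²·Σt = 1.41²·65.312 = 129.847

t(2,0)=1.305 V=129.847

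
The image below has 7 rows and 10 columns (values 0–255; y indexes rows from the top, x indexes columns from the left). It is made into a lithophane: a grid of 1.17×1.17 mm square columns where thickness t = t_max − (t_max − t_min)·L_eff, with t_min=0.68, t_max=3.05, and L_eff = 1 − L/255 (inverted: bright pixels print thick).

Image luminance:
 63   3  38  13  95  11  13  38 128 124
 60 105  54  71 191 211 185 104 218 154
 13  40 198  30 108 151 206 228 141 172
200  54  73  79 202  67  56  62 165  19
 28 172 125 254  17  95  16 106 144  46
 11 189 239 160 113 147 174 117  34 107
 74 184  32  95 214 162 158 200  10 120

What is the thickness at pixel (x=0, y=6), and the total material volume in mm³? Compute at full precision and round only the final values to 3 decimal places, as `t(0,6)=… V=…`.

t(0,6)=1.368 V=162.946

span = t_max - t_min = 3.05 - 0.68 = 2.370
L(0,6) = 74, L_eff = 1 - 74/255 = 0.709804 (inverted)
t(0,6) = 3.05 - 2.370·0.709804 = 1.368
Σt over all 7·10 pixels = 505897/4250 ≈ 119.0345882
V = pitch²·Σt = 1.17²·505897/4250 = 162.946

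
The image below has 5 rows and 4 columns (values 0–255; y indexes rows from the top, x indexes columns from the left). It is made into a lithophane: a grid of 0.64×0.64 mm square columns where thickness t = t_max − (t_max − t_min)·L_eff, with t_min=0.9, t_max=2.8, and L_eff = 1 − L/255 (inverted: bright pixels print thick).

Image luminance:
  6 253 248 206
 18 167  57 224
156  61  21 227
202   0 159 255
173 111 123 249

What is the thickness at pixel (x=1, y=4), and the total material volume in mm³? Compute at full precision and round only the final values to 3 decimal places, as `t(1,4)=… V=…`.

span = t_max - t_min = 2.8 - 0.9 = 1.900
L(1,4) = 111, L_eff = 1 - 111/255 = 0.564706 (inverted)
t(1,4) = 2.8 - 1.900·0.564706 = 1.727
Σt over all 5·4 pixels = 16884/425 ≈ 39.7270588
V = pitch²·Σt = 0.64²·16884/425 = 16.272

t(1,4)=1.727 V=16.272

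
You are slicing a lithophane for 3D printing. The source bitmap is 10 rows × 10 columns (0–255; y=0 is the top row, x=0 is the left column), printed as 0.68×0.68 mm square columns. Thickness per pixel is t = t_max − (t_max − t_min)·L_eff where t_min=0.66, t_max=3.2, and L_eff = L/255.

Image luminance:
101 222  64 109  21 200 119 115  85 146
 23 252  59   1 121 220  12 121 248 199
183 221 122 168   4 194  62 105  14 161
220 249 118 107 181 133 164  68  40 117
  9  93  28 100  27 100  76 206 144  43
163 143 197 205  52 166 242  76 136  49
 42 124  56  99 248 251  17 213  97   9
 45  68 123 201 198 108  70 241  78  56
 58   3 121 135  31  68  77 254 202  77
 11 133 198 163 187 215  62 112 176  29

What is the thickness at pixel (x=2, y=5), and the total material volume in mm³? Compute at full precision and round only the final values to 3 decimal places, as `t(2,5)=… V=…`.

span = t_max - t_min = 3.2 - 0.66 = 2.540
L(2,5) = 197, L_eff = 197/255 = 0.772549
t(2,5) = 3.2 - 2.540·0.772549 = 1.238
Σt over all 10·10 pixels = 255854/1275 ≈ 200.6698039
V = pitch²·Σt = 0.68²·255854/1275 = 92.790

t(2,5)=1.238 V=92.790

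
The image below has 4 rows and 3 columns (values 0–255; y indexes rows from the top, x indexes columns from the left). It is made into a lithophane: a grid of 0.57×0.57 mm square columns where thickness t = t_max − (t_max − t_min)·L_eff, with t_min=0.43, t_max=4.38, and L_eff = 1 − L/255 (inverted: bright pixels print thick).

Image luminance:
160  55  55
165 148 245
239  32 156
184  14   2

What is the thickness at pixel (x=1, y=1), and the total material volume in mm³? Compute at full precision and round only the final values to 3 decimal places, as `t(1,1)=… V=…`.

span = t_max - t_min = 4.38 - 0.43 = 3.950
L(1,1) = 148, L_eff = 1 - 148/255 = 0.419608 (inverted)
t(1,1) = 4.38 - 3.950·0.419608 = 2.723
Σt over all 4·3 pixels = 47087/1700 ≈ 27.6982353
V = pitch²·Σt = 0.57²·47087/1700 = 8.999

t(1,1)=2.723 V=8.999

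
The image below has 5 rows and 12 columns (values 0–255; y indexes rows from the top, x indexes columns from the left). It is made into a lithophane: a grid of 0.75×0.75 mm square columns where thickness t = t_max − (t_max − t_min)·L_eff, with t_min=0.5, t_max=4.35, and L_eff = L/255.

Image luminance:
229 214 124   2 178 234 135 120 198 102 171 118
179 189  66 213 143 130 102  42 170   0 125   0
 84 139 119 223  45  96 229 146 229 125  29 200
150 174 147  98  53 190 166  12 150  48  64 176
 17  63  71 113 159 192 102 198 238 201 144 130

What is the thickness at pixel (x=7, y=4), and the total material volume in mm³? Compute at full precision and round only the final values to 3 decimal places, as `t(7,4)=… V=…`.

span = t_max - t_min = 4.35 - 0.5 = 3.850
L(7,4) = 198, L_eff = 198/255 = 0.776471
t(7,4) = 4.35 - 3.850·0.776471 = 1.361
Σt over all 5·12 pixels = 180623/1275 ≈ 141.6650980
V = pitch²·Σt = 0.75²·180623/1275 = 79.687

t(7,4)=1.361 V=79.687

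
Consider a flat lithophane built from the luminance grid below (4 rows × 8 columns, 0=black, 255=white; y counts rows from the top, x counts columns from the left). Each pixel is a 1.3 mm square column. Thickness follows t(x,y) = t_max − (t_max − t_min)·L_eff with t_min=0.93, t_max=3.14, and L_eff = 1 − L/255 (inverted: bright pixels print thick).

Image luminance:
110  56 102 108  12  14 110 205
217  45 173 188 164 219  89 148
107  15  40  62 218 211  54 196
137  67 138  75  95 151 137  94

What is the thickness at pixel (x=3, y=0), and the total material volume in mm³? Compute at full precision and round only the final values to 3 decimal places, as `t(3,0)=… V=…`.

t(3,0)=1.866 V=105.322

span = t_max - t_min = 3.14 - 0.93 = 2.210
L(3,0) = 108, L_eff = 1 - 108/255 = 0.576471 (inverted)
t(3,0) = 3.14 - 2.210·0.576471 = 1.866
Σt over all 4·8 pixels = 93481/1500 ≈ 62.3206667
V = pitch²·Σt = 1.3²·93481/1500 = 105.322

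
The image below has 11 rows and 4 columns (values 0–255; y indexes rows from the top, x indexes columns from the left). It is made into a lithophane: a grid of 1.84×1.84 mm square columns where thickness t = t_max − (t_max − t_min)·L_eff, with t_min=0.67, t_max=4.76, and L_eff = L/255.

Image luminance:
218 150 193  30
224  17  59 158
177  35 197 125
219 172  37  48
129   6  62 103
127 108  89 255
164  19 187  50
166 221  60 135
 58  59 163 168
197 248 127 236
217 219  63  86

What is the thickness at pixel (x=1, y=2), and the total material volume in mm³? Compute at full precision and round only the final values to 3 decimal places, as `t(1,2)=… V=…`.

span = t_max - t_min = 4.76 - 0.67 = 4.090
L(1,2) = 35, L_eff = 35/255 = 0.137255
t(1,2) = 4.76 - 4.090·0.137255 = 4.199
Σt over all 11·4 pixels = 992097/8500 ≈ 116.7172941
V = pitch²·Σt = 1.84²·992097/8500 = 395.158

t(1,2)=4.199 V=395.158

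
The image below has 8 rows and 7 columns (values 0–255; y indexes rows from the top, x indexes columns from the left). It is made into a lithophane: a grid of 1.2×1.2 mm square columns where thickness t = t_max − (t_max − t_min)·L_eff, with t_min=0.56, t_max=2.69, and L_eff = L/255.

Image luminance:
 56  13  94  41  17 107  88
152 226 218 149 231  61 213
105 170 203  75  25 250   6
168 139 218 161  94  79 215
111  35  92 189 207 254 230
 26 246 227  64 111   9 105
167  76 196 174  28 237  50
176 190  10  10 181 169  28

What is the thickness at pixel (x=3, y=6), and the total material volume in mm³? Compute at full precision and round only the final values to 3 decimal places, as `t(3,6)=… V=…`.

t(3,6)=1.237 V=130.655

span = t_max - t_min = 2.69 - 0.56 = 2.130
L(3,6) = 174, L_eff = 174/255 = 0.682353
t(3,6) = 2.69 - 2.130·0.682353 = 1.237
Σt over all 8·7 pixels = 192807/2125 ≈ 90.7327059
V = pitch²·Σt = 1.2²·192807/2125 = 130.655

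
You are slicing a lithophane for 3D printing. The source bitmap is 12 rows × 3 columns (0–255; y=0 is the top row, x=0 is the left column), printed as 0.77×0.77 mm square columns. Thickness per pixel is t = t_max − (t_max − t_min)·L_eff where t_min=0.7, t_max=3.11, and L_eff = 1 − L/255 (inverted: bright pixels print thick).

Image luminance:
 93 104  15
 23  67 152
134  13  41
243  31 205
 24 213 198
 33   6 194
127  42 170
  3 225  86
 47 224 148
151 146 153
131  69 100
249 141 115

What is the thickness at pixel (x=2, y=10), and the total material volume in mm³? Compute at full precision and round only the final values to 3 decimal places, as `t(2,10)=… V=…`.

span = t_max - t_min = 3.11 - 0.7 = 2.410
L(2,10) = 100, L_eff = 1 - 100/255 = 0.607843 (inverted)
t(2,10) = 3.11 - 2.410·0.607843 = 1.645
Σt over all 12·3 pixels = 136213/2125 ≈ 64.1002353
V = pitch²·Σt = 0.77²·136213/2125 = 38.005

t(2,10)=1.645 V=38.005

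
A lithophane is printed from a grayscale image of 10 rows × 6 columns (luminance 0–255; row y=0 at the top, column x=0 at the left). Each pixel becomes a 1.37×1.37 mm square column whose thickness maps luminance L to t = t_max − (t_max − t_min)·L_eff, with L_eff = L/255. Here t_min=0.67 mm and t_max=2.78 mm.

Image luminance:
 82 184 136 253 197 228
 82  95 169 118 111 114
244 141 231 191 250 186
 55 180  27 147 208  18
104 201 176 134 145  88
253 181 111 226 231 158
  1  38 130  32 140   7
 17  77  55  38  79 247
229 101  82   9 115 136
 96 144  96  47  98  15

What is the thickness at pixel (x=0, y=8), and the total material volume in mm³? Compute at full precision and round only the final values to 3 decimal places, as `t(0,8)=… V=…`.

span = t_max - t_min = 2.78 - 0.67 = 2.110
L(0,8) = 229, L_eff = 229/255 = 0.898039
t(0,8) = 2.78 - 2.110·0.898039 = 0.885
Σt over all 10·6 pixels = 38707/375 ≈ 103.2186667
V = pitch²·Σt = 1.37²·38707/375 = 193.731

t(0,8)=0.885 V=193.731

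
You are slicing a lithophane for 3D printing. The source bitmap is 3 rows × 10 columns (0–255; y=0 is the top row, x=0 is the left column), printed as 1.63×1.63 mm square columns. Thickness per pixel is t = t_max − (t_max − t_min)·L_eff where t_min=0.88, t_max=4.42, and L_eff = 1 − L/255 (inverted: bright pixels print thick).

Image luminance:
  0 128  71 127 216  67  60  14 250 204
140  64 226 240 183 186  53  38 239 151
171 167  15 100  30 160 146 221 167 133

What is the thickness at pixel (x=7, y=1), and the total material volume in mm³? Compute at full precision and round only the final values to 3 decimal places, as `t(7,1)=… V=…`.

span = t_max - t_min = 4.42 - 0.88 = 3.540
L(7,1) = 38, L_eff = 1 - 38/255 = 0.850980 (inverted)
t(7,1) = 4.42 - 3.540·0.850980 = 1.408
Σt over all 3·10 pixels = 346253/4250 ≈ 81.4712941
V = pitch²·Σt = 1.63²·346253/4250 = 216.461

t(7,1)=1.408 V=216.461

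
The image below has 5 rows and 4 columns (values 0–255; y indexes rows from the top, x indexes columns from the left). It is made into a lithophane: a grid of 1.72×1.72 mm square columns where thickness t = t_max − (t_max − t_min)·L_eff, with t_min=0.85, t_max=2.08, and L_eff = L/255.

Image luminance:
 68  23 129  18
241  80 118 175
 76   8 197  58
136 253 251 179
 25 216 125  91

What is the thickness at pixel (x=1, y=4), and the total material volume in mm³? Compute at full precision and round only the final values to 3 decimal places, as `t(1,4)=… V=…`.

t(1,4)=1.038 V=87.866

span = t_max - t_min = 2.08 - 0.85 = 1.230
L(1,4) = 216, L_eff = 216/255 = 0.847059
t(1,4) = 2.08 - 1.230·0.847059 = 1.038
Σt over all 5·4 pixels = 252453/8500 ≈ 29.7003529
V = pitch²·Σt = 1.72²·252453/8500 = 87.866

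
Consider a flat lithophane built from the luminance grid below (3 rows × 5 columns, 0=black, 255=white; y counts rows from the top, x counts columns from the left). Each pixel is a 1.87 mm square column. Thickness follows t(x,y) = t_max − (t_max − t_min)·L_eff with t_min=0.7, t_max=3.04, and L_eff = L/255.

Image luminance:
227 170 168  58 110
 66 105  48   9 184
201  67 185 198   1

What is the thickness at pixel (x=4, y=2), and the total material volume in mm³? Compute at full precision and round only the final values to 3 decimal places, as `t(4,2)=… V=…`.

span = t_max - t_min = 3.04 - 0.7 = 2.340
L(4,2) = 1, L_eff = 1/255 = 0.003922
t(4,2) = 3.04 - 2.340·0.003922 = 3.031
Σt over all 3·5 pixels = 123717/4250 ≈ 29.1098824
V = pitch²·Σt = 1.87²·123717/4250 = 101.794

t(4,2)=3.031 V=101.794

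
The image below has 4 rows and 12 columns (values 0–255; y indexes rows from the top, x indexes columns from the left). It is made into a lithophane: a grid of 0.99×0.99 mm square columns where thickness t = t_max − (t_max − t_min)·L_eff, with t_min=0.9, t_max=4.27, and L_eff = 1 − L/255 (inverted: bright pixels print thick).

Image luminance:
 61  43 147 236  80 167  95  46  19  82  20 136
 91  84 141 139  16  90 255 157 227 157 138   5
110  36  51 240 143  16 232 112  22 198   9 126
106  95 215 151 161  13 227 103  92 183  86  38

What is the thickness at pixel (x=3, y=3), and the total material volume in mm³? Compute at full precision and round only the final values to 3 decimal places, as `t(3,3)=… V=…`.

t(3,3)=2.896 V=112.246

span = t_max - t_min = 4.27 - 0.9 = 3.370
L(3,3) = 151, L_eff = 1 - 151/255 = 0.407843 (inverted)
t(3,3) = 4.27 - 3.370·0.407843 = 2.896
Σt over all 4·12 pixels = 973463/8500 ≈ 114.5250588
V = pitch²·Σt = 0.99²·973463/8500 = 112.246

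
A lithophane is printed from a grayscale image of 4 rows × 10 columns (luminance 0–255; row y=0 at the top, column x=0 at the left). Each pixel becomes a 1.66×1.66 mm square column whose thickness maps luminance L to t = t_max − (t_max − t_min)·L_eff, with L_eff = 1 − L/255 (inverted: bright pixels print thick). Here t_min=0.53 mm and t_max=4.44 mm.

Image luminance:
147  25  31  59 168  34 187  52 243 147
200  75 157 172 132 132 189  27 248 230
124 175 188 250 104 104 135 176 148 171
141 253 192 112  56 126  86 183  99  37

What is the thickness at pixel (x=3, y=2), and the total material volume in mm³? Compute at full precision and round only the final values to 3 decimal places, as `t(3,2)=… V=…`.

span = t_max - t_min = 4.44 - 0.53 = 3.910
L(3,2) = 250, L_eff = 1 - 250/255 = 0.019608 (inverted)
t(3,2) = 4.44 - 3.910·0.019608 = 4.363
Σt over all 4·10 pixels = 31729/300 ≈ 105.7633333
V = pitch²·Σt = 1.66²·31729/300 = 291.441

t(3,2)=4.363 V=291.441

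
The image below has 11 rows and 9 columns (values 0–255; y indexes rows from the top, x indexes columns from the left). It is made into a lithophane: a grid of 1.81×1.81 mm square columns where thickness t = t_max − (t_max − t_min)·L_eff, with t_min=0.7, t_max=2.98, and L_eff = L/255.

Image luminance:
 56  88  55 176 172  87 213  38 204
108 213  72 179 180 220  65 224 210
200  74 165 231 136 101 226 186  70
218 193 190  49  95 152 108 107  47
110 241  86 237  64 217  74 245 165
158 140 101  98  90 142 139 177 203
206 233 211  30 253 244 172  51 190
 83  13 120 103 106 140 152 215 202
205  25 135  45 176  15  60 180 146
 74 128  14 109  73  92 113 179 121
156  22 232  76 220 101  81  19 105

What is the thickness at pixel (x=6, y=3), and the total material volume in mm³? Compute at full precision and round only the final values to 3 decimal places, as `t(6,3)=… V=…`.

span = t_max - t_min = 2.98 - 0.7 = 2.280
L(6,3) = 108, L_eff = 108/255 = 0.423529
t(6,3) = 2.98 - 2.280·0.423529 = 2.014
Σt over all 11·9 pixels = 743837/4250 ≈ 175.0204706
V = pitch²·Σt = 1.81²·743837/4250 = 573.385

t(6,3)=2.014 V=573.385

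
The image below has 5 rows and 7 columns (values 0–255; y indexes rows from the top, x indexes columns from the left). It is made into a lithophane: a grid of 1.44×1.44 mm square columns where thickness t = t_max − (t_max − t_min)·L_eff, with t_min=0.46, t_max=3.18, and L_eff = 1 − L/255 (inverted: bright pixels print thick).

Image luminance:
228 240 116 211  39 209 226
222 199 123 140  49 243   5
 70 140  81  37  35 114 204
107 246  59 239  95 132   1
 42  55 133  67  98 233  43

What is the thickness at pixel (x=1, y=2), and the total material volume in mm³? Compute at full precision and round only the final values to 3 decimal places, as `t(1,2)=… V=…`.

t(1,2)=1.953 V=132.498

span = t_max - t_min = 3.18 - 0.46 = 2.720
L(1,2) = 140, L_eff = 1 - 140/255 = 0.450980 (inverted)
t(1,2) = 3.18 - 2.720·0.450980 = 1.953
Σt over all 5·7 pixels = 47923/750 ≈ 63.8973333
V = pitch²·Σt = 1.44²·47923/750 = 132.498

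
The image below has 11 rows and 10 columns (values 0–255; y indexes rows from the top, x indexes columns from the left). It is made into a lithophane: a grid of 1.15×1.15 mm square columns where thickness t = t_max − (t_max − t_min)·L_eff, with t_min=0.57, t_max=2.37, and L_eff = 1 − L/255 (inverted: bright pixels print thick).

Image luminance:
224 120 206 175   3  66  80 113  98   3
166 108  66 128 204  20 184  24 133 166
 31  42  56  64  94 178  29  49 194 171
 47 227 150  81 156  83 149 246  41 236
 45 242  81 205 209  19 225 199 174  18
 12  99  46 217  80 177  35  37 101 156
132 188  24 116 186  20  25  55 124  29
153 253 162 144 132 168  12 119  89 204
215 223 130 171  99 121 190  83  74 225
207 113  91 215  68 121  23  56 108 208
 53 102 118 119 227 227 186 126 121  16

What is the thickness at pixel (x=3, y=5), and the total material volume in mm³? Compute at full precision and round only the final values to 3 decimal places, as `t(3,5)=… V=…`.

t(3,5)=2.102 V=207.631

span = t_max - t_min = 2.37 - 0.57 = 1.800
L(3,5) = 217, L_eff = 1 - 217/255 = 0.149020 (inverted)
t(3,5) = 2.37 - 1.800·0.149020 = 2.102
Σt over all 11·10 pixels = 133449/850 ≈ 156.9988235
V = pitch²·Σt = 1.15²·133449/850 = 207.631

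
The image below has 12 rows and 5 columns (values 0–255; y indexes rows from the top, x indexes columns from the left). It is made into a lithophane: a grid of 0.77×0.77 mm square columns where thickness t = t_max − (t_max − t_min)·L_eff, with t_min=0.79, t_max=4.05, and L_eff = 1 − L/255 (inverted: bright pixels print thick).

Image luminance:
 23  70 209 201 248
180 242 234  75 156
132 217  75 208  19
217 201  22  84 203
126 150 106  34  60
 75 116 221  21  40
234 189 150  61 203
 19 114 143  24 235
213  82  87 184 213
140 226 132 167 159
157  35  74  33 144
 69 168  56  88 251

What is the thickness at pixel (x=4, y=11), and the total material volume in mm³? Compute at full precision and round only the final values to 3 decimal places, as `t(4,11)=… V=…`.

span = t_max - t_min = 4.05 - 0.79 = 3.260
L(4,11) = 251, L_eff = 1 - 251/255 = 0.015686 (inverted)
t(4,11) = 4.05 - 3.260·0.015686 = 3.999
Σt over all 12·5 pixels = 382159/2550 ≈ 149.8662745
V = pitch²·Σt = 0.77²·382159/2550 = 88.856

t(4,11)=3.999 V=88.856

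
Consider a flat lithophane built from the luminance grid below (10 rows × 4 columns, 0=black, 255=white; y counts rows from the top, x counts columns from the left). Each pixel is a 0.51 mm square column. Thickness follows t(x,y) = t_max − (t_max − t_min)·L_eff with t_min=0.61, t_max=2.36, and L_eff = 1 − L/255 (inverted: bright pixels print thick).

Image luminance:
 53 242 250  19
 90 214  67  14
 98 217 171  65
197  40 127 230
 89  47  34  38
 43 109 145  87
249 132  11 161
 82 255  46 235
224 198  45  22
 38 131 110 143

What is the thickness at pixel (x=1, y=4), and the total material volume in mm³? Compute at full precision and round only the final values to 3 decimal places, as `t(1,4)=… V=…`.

t(1,4)=0.933 V=14.857

span = t_max - t_min = 2.36 - 0.61 = 1.750
L(1,4) = 47, L_eff = 1 - 47/255 = 0.815686 (inverted)
t(1,4) = 2.36 - 1.750·0.815686 = 0.933
Σt over all 10·4 pixels = 14566/255 ≈ 57.1215686
V = pitch²·Σt = 0.51²·14566/255 = 14.857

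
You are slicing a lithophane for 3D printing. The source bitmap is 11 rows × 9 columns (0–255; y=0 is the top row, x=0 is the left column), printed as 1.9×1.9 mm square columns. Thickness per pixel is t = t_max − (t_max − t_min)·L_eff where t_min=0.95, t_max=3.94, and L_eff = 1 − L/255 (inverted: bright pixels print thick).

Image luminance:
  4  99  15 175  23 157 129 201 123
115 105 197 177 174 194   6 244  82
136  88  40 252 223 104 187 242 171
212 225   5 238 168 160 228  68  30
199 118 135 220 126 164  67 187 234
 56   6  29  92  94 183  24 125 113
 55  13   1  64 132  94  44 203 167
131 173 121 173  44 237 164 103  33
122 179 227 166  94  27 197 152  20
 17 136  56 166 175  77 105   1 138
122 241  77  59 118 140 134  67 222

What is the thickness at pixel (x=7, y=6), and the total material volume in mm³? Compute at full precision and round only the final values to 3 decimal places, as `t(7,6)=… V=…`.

t(7,6)=3.330 V=862.538

span = t_max - t_min = 3.94 - 0.95 = 2.990
L(7,6) = 203, L_eff = 1 - 203/255 = 0.203922 (inverted)
t(7,6) = 3.94 - 2.990·0.203922 = 3.330
Σt over all 11·9 pixels = 6092719/25500 ≈ 238.9301569
V = pitch²·Σt = 1.9²·6092719/25500 = 862.538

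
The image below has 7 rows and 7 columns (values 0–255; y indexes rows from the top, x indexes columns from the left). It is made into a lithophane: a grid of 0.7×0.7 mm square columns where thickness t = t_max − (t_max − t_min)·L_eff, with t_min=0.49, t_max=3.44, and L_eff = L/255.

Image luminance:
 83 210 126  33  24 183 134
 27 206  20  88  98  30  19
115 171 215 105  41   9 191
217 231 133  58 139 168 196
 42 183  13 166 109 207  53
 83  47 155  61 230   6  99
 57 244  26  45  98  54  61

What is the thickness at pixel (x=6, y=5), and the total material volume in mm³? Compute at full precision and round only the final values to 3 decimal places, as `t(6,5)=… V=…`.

t(6,5)=2.295 V=52.500

span = t_max - t_min = 3.44 - 0.49 = 2.950
L(6,5) = 99, L_eff = 99/255 = 0.388235
t(6,5) = 3.44 - 2.950·0.388235 = 2.295
Σt over all 7·7 pixels = 21857/204 ≈ 107.1421569
V = pitch²·Σt = 0.7²·21857/204 = 52.500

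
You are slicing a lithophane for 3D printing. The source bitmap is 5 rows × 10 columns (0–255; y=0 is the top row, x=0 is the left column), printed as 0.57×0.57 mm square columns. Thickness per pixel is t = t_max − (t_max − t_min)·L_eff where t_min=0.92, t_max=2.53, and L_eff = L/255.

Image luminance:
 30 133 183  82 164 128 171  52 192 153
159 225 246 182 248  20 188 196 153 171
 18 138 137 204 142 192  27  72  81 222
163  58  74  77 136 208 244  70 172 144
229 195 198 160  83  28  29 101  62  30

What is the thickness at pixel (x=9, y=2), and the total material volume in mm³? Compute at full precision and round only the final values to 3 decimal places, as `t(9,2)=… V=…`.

t(9,2)=1.128 V=27.212

span = t_max - t_min = 2.53 - 0.92 = 1.610
L(9,2) = 222, L_eff = 222/255 = 0.870588
t(9,2) = 2.53 - 1.610·0.870588 = 1.128
Σt over all 5·10 pixels = 106789/1275 ≈ 83.7560784
V = pitch²·Σt = 0.57²·106789/1275 = 27.212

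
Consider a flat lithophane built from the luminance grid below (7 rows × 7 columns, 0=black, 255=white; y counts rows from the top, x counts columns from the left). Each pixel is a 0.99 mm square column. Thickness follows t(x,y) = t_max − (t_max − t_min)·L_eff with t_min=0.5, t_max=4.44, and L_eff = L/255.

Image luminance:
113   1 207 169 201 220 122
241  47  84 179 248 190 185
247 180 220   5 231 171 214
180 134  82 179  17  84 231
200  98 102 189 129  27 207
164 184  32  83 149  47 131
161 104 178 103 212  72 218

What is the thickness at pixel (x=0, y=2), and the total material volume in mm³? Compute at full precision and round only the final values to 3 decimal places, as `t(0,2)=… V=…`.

span = t_max - t_min = 4.44 - 0.5 = 3.940
L(0,2) = 247, L_eff = 247/255 = 0.968627
t(0,2) = 4.44 - 3.940·0.968627 = 0.624
Σt over all 7·7 pixels = 680503/6375 ≈ 106.7455686
V = pitch²·Σt = 0.99²·680503/6375 = 104.621

t(0,2)=0.624 V=104.621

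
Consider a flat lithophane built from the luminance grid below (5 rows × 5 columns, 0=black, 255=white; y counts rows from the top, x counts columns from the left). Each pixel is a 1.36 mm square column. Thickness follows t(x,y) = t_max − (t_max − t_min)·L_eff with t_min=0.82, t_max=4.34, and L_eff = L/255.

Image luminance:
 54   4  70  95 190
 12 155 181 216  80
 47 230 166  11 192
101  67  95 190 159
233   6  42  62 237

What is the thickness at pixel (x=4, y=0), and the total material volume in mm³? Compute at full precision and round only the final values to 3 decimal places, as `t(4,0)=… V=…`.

t(4,0)=1.717 V=126.767

span = t_max - t_min = 4.34 - 0.82 = 3.520
L(4,0) = 190, L_eff = 190/255 = 0.745098
t(4,0) = 4.34 - 3.520·0.745098 = 1.717
Σt over all 5·5 pixels = 58257/850 ≈ 68.5376471
V = pitch²·Σt = 1.36²·58257/850 = 126.767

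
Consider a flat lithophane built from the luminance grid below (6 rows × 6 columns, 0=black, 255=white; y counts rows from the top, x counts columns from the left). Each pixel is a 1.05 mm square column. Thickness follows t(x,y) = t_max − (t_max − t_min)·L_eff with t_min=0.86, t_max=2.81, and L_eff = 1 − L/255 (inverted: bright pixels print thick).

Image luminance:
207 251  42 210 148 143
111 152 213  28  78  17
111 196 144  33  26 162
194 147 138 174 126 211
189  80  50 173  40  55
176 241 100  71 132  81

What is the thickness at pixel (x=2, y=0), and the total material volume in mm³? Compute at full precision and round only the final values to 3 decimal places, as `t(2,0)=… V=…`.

span = t_max - t_min = 2.81 - 0.86 = 1.950
L(2,0) = 42, L_eff = 1 - 42/255 = 0.835294 (inverted)
t(2,0) = 2.81 - 1.950·0.835294 = 1.181
Σt over all 6·6 pixels = 56541/850 ≈ 66.5188235
V = pitch²·Σt = 1.05²·56541/850 = 73.337

t(2,0)=1.181 V=73.337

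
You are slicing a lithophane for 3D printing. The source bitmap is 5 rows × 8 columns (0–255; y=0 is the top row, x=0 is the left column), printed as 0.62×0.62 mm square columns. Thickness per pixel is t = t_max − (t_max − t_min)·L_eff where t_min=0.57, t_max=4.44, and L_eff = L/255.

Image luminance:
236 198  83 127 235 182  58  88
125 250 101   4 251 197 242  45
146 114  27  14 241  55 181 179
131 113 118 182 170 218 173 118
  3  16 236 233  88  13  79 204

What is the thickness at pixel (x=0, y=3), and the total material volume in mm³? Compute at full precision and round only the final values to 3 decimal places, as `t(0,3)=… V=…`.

t(0,3)=2.452 V=36.335

span = t_max - t_min = 4.44 - 0.57 = 3.870
L(0,3) = 131, L_eff = 131/255 = 0.513725
t(0,3) = 4.44 - 3.870·0.513725 = 2.452
Σt over all 5·8 pixels = 94.524
V = pitch²·Σt = 0.62²·94.524 = 36.335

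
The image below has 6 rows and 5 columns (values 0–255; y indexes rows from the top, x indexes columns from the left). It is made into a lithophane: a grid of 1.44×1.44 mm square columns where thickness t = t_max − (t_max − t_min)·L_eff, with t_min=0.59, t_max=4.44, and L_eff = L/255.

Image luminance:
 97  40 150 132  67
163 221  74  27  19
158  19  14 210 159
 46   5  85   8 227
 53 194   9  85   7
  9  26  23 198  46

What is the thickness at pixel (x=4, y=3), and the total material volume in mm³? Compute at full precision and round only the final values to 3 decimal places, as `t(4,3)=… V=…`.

t(4,3)=1.013 V=195.712

span = t_max - t_min = 4.44 - 0.59 = 3.850
L(4,3) = 227, L_eff = 227/255 = 0.890196
t(4,3) = 4.44 - 3.850·0.890196 = 1.013
Σt over all 6·5 pixels = 160451/1700 ≈ 94.3829412
V = pitch²·Σt = 1.44²·160451/1700 = 195.712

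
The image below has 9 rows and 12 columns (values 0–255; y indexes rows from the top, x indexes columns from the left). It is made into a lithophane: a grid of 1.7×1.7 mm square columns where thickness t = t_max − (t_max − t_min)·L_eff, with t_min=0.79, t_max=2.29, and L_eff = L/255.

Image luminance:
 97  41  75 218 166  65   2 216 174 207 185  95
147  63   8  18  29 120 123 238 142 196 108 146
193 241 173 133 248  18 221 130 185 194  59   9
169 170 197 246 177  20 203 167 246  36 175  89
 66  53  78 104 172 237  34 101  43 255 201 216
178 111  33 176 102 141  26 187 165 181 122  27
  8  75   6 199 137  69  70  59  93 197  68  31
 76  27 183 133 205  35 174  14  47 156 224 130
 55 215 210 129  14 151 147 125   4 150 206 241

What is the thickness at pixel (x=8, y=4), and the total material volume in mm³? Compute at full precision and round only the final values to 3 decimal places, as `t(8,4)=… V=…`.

span = t_max - t_min = 2.29 - 0.79 = 1.500
L(8,4) = 43, L_eff = 43/255 = 0.168627
t(8,4) = 2.29 - 1.500·0.168627 = 2.037
Σt over all 9·12 pixels = 70986/425 ≈ 167.0258824
V = pitch²·Σt = 1.7²·70986/425 = 482.705

t(8,4)=2.037 V=482.705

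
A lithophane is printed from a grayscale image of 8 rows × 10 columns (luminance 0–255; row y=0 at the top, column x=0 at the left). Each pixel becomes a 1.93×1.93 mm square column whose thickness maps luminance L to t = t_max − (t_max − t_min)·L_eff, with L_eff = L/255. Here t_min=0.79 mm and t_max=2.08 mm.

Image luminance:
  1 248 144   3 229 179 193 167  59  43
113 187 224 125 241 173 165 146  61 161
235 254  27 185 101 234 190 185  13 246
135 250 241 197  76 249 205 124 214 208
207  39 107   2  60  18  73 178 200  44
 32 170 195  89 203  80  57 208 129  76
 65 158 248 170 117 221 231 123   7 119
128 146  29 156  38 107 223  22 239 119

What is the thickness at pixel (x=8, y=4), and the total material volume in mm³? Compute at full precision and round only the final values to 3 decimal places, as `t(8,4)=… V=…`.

t(8,4)=1.068 V=407.569

span = t_max - t_min = 2.08 - 0.79 = 1.290
L(8,4) = 200, L_eff = 200/255 = 0.784314
t(8,4) = 2.08 - 1.290·0.784314 = 1.068
Σt over all 8·10 pixels = 232512/2125 ≈ 109.4174118
V = pitch²·Σt = 1.93²·232512/2125 = 407.569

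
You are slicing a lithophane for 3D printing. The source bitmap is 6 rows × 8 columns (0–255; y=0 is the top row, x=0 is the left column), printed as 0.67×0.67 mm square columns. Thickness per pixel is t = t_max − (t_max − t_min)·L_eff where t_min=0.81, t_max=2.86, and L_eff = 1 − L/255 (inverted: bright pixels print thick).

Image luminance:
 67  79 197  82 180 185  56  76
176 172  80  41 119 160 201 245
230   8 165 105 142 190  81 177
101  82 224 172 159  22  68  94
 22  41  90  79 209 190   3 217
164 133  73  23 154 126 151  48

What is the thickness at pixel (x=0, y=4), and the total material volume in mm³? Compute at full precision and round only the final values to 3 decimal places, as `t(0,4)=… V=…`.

span = t_max - t_min = 2.86 - 0.81 = 2.050
L(0,4) = 22, L_eff = 1 - 22/255 = 0.913725 (inverted)
t(0,4) = 2.86 - 2.050·0.913725 = 0.987
Σt over all 6·8 pixels = 146169/1700 ≈ 85.9817647
V = pitch²·Σt = 0.67²·146169/1700 = 38.597

t(0,4)=0.987 V=38.597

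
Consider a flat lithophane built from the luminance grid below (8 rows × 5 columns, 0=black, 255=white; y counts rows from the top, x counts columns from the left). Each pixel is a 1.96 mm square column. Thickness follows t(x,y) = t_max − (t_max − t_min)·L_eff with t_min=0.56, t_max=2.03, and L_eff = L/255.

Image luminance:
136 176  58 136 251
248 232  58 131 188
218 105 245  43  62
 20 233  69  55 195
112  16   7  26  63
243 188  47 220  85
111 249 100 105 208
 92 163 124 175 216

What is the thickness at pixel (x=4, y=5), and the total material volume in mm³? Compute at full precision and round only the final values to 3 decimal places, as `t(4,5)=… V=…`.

span = t_max - t_min = 2.03 - 0.56 = 1.470
L(4,5) = 85, L_eff = 85/255 = 0.333333
t(4,5) = 2.03 - 1.470·0.333333 = 1.540
Σt over all 8·5 pixels = 425159/8500 ≈ 50.0187059
V = pitch²·Σt = 1.96²·425159/8500 = 192.152

t(4,5)=1.540 V=192.152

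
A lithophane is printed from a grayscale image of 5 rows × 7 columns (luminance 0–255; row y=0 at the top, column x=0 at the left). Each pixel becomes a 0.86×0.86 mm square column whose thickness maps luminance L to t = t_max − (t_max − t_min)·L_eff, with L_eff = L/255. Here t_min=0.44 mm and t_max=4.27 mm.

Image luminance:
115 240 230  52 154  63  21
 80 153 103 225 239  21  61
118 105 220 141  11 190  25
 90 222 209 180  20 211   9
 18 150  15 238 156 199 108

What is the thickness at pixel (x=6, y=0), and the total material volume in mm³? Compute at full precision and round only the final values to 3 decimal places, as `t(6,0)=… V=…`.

span = t_max - t_min = 4.27 - 0.44 = 3.830
L(6,0) = 21, L_eff = 21/255 = 0.082353
t(6,0) = 4.27 - 3.830·0.082353 = 3.955
Σt over all 5·7 pixels = 709613/8500 ≈ 83.4838824
V = pitch²·Σt = 0.86²·709613/8500 = 61.745

t(6,0)=3.955 V=61.745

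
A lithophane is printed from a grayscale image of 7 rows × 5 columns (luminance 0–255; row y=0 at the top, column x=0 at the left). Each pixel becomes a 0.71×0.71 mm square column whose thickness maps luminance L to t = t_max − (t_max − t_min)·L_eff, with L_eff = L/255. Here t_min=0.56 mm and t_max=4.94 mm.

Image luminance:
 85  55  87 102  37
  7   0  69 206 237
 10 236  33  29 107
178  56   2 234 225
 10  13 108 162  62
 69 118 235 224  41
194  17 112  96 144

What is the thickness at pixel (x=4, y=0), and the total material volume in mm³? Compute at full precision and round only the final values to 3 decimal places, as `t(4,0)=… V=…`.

span = t_max - t_min = 4.94 - 0.56 = 4.380
L(4,0) = 37, L_eff = 37/255 = 0.145098
t(4,0) = 4.94 - 4.380·0.145098 = 4.304
Σt over all 7·5 pixels = 18881/170 ≈ 111.0647059
V = pitch²·Σt = 0.71²·18881/170 = 55.988

t(4,0)=4.304 V=55.988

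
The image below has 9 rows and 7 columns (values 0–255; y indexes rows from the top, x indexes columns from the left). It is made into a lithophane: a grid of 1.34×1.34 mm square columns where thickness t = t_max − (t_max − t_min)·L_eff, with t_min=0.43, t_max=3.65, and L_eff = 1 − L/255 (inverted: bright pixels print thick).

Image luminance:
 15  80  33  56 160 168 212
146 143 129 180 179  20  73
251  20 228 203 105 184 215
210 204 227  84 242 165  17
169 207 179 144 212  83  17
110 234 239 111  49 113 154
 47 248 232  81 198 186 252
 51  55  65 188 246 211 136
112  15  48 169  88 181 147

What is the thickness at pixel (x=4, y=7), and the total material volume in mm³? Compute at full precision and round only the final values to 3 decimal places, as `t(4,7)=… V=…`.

t(4,7)=3.536 V=251.030

span = t_max - t_min = 3.65 - 0.43 = 3.220
L(4,7) = 246, L_eff = 1 - 246/255 = 0.035294 (inverted)
t(4,7) = 3.65 - 3.220·0.035294 = 3.536
Σt over all 9·7 pixels = 3564967/25500 ≈ 139.8026275
V = pitch²·Σt = 1.34²·3564967/25500 = 251.030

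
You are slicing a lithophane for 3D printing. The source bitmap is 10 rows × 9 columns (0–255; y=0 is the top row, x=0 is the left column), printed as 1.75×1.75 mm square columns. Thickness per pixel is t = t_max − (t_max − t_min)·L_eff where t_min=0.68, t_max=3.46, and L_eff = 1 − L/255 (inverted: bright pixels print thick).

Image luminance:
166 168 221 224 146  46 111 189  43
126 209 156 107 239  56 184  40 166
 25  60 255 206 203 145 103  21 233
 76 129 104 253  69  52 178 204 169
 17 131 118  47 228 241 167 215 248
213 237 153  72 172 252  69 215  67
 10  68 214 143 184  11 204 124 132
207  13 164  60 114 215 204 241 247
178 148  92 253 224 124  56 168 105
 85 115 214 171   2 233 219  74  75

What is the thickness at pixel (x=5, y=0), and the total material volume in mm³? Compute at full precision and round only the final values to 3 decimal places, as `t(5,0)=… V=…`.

t(5,0)=1.181 V=622.628

span = t_max - t_min = 3.46 - 0.68 = 2.780
L(5,0) = 46, L_eff = 1 - 46/255 = 0.819608 (inverted)
t(5,0) = 3.46 - 2.780·0.819608 = 1.181
Σt over all 10·9 pixels = 172811/850 ≈ 203.3070588
V = pitch²·Σt = 1.75²·172811/850 = 622.628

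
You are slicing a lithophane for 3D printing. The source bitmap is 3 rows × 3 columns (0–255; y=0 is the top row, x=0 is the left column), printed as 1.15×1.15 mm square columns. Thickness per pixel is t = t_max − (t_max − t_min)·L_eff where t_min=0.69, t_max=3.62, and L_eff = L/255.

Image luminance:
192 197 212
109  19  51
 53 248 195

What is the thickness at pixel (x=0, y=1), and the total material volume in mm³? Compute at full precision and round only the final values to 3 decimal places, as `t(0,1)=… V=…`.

t(0,1)=2.368 V=23.697

span = t_max - t_min = 3.62 - 0.69 = 2.930
L(0,1) = 109, L_eff = 109/255 = 0.427451
t(0,1) = 3.62 - 2.930·0.427451 = 2.368
Σt over all 3·3 pixels = 228461/12750 ≈ 17.9185098
V = pitch²·Σt = 1.15²·228461/12750 = 23.697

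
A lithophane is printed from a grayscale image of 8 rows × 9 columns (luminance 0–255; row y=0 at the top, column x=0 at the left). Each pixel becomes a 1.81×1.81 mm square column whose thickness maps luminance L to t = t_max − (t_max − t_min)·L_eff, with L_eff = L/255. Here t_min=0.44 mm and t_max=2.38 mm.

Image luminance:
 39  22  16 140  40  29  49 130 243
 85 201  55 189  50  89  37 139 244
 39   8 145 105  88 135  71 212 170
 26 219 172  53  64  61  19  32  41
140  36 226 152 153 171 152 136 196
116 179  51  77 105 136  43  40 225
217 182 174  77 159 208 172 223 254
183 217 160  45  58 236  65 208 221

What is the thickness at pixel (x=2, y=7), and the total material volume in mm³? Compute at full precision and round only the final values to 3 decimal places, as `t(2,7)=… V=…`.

t(2,7)=1.163 V=340.815

span = t_max - t_min = 2.38 - 0.44 = 1.940
L(2,7) = 160, L_eff = 160/255 = 0.627451
t(2,7) = 2.38 - 1.940·0.627451 = 1.163
Σt over all 8·9 pixels = 44213/425 ≈ 104.0305882
V = pitch²·Σt = 1.81²·44213/425 = 340.815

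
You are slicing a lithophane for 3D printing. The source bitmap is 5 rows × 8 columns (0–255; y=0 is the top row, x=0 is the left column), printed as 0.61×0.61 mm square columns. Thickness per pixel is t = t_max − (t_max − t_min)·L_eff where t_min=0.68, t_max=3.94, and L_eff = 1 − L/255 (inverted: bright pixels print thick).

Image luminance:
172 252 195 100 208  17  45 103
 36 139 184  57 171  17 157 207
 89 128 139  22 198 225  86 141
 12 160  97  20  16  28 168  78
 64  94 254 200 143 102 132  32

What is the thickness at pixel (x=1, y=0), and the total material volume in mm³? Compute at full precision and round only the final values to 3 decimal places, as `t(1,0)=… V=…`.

span = t_max - t_min = 3.94 - 0.68 = 3.260
L(1,0) = 252, L_eff = 1 - 252/255 = 0.011765 (inverted)
t(1,0) = 3.94 - 3.260·0.011765 = 3.902
Σt over all 5·8 pixels = 555472/6375 ≈ 87.1328627
V = pitch²·Σt = 0.61²·555472/6375 = 32.422

t(1,0)=3.902 V=32.422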